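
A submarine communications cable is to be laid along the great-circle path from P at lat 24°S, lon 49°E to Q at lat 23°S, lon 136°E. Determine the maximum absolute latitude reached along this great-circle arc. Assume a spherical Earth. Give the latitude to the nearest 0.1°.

The great circle lies in the plane with unit normal n̂ = (p₁ × p₂)/|p₁ × p₂|.
Here n̂_z ≈ +0.858; the vertex latitude is φ_max = arccos|n̂_z| ≈ 31.0°.

≈ 31.0°S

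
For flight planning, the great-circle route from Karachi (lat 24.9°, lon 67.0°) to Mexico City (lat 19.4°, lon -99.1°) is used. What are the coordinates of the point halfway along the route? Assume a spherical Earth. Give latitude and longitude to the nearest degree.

Write both endpoints as unit vectors p₁, p₂ with components (cos φ cos λ, cos φ sin λ, sin φ).
The central angle between the endpoints is δ = arccos(p₁·p₂) ≈ 2.333 rad (133.7°).
Interpolate at f = 1/2 with slerp weights a = sin((1−f)δ)/sin δ ≈ 1.271, b = sin(fδ)/sin δ ≈ 1.271.
p = a·p₁ + b·p₂ ≈ (0.261, -0.123, 0.958); φ = arcsin(p_z) ≈ 73.25°, λ = atan2(p_y, p_x) ≈ -25.16°.

≈ lat 73°, lon -25°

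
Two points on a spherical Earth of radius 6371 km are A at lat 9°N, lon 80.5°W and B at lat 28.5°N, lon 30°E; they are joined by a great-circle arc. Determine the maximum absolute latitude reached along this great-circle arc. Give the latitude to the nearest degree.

The great circle lies in the plane with unit normal n̂ = (p₁ × p₂)/|p₁ × p₂|.
Here n̂_z ≈ +0.835; the vertex latitude is φ_max = arccos|n̂_z| ≈ 33.4°.

≈ 33°N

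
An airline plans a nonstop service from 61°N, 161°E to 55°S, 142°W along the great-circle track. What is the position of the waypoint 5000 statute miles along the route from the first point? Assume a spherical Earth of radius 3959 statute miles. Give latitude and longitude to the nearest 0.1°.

The haversine formula gives a central angle δ ≈ 2.171 rad (124.4°) between the endpoints. The total great-circle distance is δ·R ≈ 2.171 × 3959 ≈ 8596 mi, so the target fraction is f = 5000/8596 ≈ 0.582.
Interpolate at f ≈ 0.582 with slerp weights a = sin((1−f)δ)/sin δ ≈ 0.956, b = sin(fδ)/sin δ ≈ 1.155.
p = a·p₁ + b·p₂ ≈ (-0.960, -0.257, -0.110); φ = arcsin(p_z) ≈ -6.34°, λ = atan2(p_y, p_x) ≈ -165.01°.

≈ 6.3°S, 165.0°W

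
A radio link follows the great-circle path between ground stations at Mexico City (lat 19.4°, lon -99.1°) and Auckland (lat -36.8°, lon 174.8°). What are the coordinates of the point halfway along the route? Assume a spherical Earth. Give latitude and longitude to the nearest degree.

≈ lat -12°, lon -138°

From cos δ = sin φ₁ sin φ₂ + cos φ₁ cos φ₂ cos Δλ, the central angle is δ ≈ 1.719 rad (98.5°).
Interpolate at f = 1/2 with slerp weights a = sin((1−f)δ)/sin δ ≈ 0.766, b = sin(fδ)/sin δ ≈ 0.766.
p = a·p₁ + b·p₂ ≈ (-0.725, -0.658, -0.204); φ = arcsin(p_z) ≈ -11.79°, λ = atan2(p_y, p_x) ≈ -137.79°.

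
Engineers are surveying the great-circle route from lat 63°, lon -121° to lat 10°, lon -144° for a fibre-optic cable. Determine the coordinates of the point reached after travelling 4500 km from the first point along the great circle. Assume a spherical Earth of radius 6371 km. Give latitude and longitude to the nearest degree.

≈ lat 25°, lon -140°

Write both endpoints as unit vectors p₁, p₂ with components (cos φ cos λ, cos φ sin λ, sin φ).
The central angle between the endpoints is δ = arccos(p₁·p₂) ≈ 0.969 rad (55.5°). The total great-circle distance is δ·R ≈ 0.969 × 6371 ≈ 6172 km, so the target fraction is f = 4500/6172 ≈ 0.729.
Interpolate at f ≈ 0.729 with slerp weights a = sin((1−f)δ)/sin δ ≈ 0.315, b = sin(fδ)/sin δ ≈ 0.787.
p = a·p₁ + b·p₂ ≈ (-0.701, -0.578, 0.417); φ = arcsin(p_z) ≈ 24.66°, λ = atan2(p_y, p_x) ≈ -140.48°.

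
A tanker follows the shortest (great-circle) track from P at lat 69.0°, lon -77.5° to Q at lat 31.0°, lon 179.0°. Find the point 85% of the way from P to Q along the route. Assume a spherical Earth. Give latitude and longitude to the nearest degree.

Convert each endpoint to a unit vector on the sphere (x = cos φ cos λ, y = cos φ sin λ, z = sin φ).
The central angle between the endpoints is δ = arccos(p₁·p₂) ≈ 1.149 rad (65.9°).
Interpolate at f = 0.85 with slerp weights a = sin((1−f)δ)/sin δ ≈ 0.188, b = sin(fδ)/sin δ ≈ 0.908.
p = a·p₁ + b·p₂ ≈ (-0.764, -0.052, 0.643); φ = arcsin(p_z) ≈ 40.04°, λ = atan2(p_y, p_x) ≈ -176.09°.

≈ lat 40°, lon -176°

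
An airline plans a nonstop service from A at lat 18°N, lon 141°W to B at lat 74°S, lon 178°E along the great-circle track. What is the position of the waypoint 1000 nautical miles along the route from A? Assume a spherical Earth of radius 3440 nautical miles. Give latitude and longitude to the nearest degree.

Convert each endpoint to a unit vector on the sphere (x = cos φ cos λ, y = cos φ sin λ, z = sin φ).
The central angle between the endpoints is δ = arccos(p₁·p₂) ≈ 1.670 rad (95.7°). The total great-circle distance is δ·R ≈ 1.670 × 3440 ≈ 5745 nmi, so the target fraction is f = 1000/5745 ≈ 0.174.
Interpolate at f ≈ 0.174 with slerp weights a = sin((1−f)δ)/sin δ ≈ 0.987, b = sin(fδ)/sin δ ≈ 0.288.
p = a·p₁ + b·p₂ ≈ (-0.809, -0.588, 0.028); φ = arcsin(p_z) ≈ 1.60°, λ = atan2(p_y, p_x) ≈ -143.99°.

≈ lat 2°N, lon 144°W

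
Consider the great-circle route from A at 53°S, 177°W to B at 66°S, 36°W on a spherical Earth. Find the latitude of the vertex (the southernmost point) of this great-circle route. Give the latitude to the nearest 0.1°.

The great circle lies in the plane with unit normal n̂ = (p₁ × p₂)/|p₁ × p₂|.
Here n̂_z ≈ +0.183; the vertex latitude is φ_max = arccos|n̂_z| ≈ 79.5°.
Check via Clairaut: cos φ_max = |cos φ₁| · sin C = cos(53.0°)·sin(162.3°) ≈ 0.183, again giving ≈ 79.5°.

≈ 79.5°S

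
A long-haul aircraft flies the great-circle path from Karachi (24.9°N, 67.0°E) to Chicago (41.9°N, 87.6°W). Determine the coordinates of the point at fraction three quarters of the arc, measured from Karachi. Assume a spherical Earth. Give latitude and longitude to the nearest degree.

Write both endpoints as unit vectors p₁, p₂ with components (cos φ cos λ, cos φ sin λ, sin φ).
The central angle between the endpoints is δ = arccos(p₁·p₂) ≈ 1.906 rad (109.2°).
Interpolate at f = 3/4 with slerp weights a = sin((1−f)δ)/sin δ ≈ 0.486, b = sin(fδ)/sin δ ≈ 1.048.
p = a·p₁ + b·p₂ ≈ (0.205, -0.374, 0.904); φ = arcsin(p_z) ≈ 64.76°, λ = atan2(p_y, p_x) ≈ -61.31°.

≈ (65°N, 61°W)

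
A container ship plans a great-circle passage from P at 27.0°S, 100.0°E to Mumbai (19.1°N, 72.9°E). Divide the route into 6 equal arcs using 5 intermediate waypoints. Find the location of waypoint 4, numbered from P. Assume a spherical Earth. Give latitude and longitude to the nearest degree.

From cos δ = sin φ₁ sin φ₂ + cos φ₁ cos φ₂ cos Δλ, the central angle is δ ≈ 0.926 rad (53.1°).
Interpolate at f = 4/6 with slerp weights a = sin((1−f)δ)/sin δ ≈ 0.380, b = sin(fδ)/sin δ ≈ 0.724.
p = a·p₁ + b·p₂ ≈ (0.142, 0.988, 0.064); φ = arcsin(p_z) ≈ 3.69°, λ = atan2(p_y, p_x) ≈ 81.79°.

≈ 4°N, 82°E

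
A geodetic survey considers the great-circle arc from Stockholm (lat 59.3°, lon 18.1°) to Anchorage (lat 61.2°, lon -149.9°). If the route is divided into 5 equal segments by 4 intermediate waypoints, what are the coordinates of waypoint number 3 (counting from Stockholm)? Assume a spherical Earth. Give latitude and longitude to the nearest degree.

≈ lat 84°, lon -122°

Write both endpoints as unit vectors p₁, p₂ with components (cos φ cos λ, cos φ sin λ, sin φ).
The central angle between the endpoints is δ = arccos(p₁·p₂) ≈ 1.032 rad (59.1°).
Interpolate at f = 3/5 with slerp weights a = sin((1−f)δ)/sin δ ≈ 0.467, b = sin(fδ)/sin δ ≈ 0.676.
p = a·p₁ + b·p₂ ≈ (-0.055, -0.089, 0.994); φ = arcsin(p_z) ≈ 83.98°, λ = atan2(p_y, p_x) ≈ -121.65°.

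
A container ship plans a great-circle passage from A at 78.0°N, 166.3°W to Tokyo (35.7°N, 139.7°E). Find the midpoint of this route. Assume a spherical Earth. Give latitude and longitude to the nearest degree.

≈ 59°N, 150°E

Write both endpoints as unit vectors p₁, p₂ with components (cos φ cos λ, cos φ sin λ, sin φ).
The central angle between the endpoints is δ = arccos(p₁·p₂) ≈ 0.837 rad (47.9°).
Interpolate at f = 1/2 with slerp weights a = sin((1−f)δ)/sin δ ≈ 0.547, b = sin(fδ)/sin δ ≈ 0.547.
p = a·p₁ + b·p₂ ≈ (-0.449, 0.260, 0.855); φ = arcsin(p_z) ≈ 58.71°, λ = atan2(p_y, p_x) ≈ 149.91°.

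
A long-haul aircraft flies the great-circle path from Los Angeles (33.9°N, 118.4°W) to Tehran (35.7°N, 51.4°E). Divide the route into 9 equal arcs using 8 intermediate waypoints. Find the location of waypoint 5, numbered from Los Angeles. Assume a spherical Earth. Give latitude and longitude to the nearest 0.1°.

From cos δ = sin φ₁ sin φ₂ + cos φ₁ cos φ₂ cos Δλ, the central angle is δ ≈ 1.916 rad (109.8°).
Interpolate at f = 5/9 with slerp weights a = sin((1−f)δ)/sin δ ≈ 0.799, b = sin(fδ)/sin δ ≈ 0.929.
p = a·p₁ + b·p₂ ≈ (0.155, 0.006, 0.988); φ = arcsin(p_z) ≈ 81.06°, λ = atan2(p_y, p_x) ≈ 2.26°.

≈ 81.1°N, 2.3°E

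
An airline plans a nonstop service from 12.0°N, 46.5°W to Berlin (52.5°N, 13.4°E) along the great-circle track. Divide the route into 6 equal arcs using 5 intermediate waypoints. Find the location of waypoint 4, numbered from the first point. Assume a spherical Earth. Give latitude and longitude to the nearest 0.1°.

≈ 42.7°N, 14.1°W

Write both endpoints as unit vectors p₁, p₂ with components (cos φ cos λ, cos φ sin λ, sin φ).
The central angle between the endpoints is δ = arccos(p₁·p₂) ≈ 1.089 rad (62.4°).
Interpolate at f = 4/6 with slerp weights a = sin((1−f)δ)/sin δ ≈ 0.401, b = sin(fδ)/sin δ ≈ 0.749.
p = a·p₁ + b·p₂ ≈ (0.713, -0.179, 0.678); φ = arcsin(p_z) ≈ 42.66°, λ = atan2(p_y, p_x) ≈ -14.05°.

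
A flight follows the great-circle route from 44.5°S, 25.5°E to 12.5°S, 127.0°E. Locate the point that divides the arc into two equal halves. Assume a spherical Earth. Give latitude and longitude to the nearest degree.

≈ 40°S, 87°E

Write both endpoints as unit vectors p₁, p₂ with components (cos φ cos λ, cos φ sin λ, sin φ).
The central angle between the endpoints is δ = arccos(p₁·p₂) ≈ 1.558 rad (89.3°).
Interpolate at f = 1/2 with slerp weights a = sin((1−f)δ)/sin δ ≈ 0.703, b = sin(fδ)/sin δ ≈ 0.703.
p = a·p₁ + b·p₂ ≈ (0.039, 0.764, -0.645); φ = arcsin(p_z) ≈ -40.13°, λ = atan2(p_y, p_x) ≈ 87.04°.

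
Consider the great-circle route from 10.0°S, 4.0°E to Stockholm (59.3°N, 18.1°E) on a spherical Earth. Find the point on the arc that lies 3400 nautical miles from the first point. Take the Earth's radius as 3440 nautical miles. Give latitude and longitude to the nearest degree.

Convert each endpoint to a unit vector on the sphere (x = cos φ cos λ, y = cos φ sin λ, z = sin φ).
The central angle between the endpoints is δ = arccos(p₁·p₂) ≈ 1.226 rad (70.2°). The total great-circle distance is δ·R ≈ 1.226 × 3440 ≈ 4216 nmi, so the target fraction is f = 3400/4216 ≈ 0.806.
Interpolate at f ≈ 0.806 with slerp weights a = sin((1−f)δ)/sin δ ≈ 0.250, b = sin(fδ)/sin δ ≈ 0.887.
p = a·p₁ + b·p₂ ≈ (0.676, 0.158, 0.720); φ = arcsin(p_z) ≈ 46.03°, λ = atan2(p_y, p_x) ≈ 13.15°.

≈ 46°N, 13°E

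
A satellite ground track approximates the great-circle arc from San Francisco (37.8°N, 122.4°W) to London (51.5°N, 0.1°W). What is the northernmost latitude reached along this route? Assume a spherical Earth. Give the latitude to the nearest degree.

≈ 65°N

The great circle lies in the plane with unit normal n̂ = (p₁ × p₂)/|p₁ × p₂|.
Here n̂_z ≈ +0.426; the vertex latitude is φ_max = arccos|n̂_z| ≈ 64.8°.
Check via Clairaut: cos φ_max = |cos φ₁| · sin C = cos(37.8°)·sin(32.6°) ≈ 0.426, again giving ≈ 64.8°.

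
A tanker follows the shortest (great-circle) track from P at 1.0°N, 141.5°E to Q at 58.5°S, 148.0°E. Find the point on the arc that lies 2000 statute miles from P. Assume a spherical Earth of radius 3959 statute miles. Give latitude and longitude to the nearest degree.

From cos δ = sin φ₁ sin φ₂ + cos φ₁ cos φ₂ cos Δλ, the central angle is δ ≈ 1.042 rad (59.7°). The total great-circle distance is δ·R ≈ 1.042 × 3959 ≈ 4127 mi, so the target fraction is f = 2000/4127 ≈ 0.485.
Interpolate at f ≈ 0.485 with slerp weights a = sin((1−f)δ)/sin δ ≈ 0.593, b = sin(fδ)/sin δ ≈ 0.560.
p = a·p₁ + b·p₂ ≈ (-0.712, 0.524, -0.467); φ = arcsin(p_z) ≈ -27.87°, λ = atan2(p_y, p_x) ≈ 143.65°.

≈ 28°S, 144°E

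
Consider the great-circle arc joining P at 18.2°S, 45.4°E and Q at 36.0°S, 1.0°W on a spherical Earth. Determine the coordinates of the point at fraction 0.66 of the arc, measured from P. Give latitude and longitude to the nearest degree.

≈ 32°S, 17°E

Convert each endpoint to a unit vector on the sphere (x = cos φ cos λ, y = cos φ sin λ, z = sin φ).
The central angle between the endpoints is δ = arccos(p₁·p₂) ≈ 0.776 rad (44.5°).
Interpolate at f = 0.66 with slerp weights a = sin((1−f)δ)/sin δ ≈ 0.372, b = sin(fδ)/sin δ ≈ 0.700.
p = a·p₁ + b·p₂ ≈ (0.814, 0.242, -0.528); φ = arcsin(p_z) ≈ -31.84°, λ = atan2(p_y, p_x) ≈ 16.55°.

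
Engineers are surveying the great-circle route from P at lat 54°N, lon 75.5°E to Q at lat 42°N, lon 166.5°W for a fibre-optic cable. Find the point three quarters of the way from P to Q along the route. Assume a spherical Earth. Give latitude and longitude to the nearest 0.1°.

≈ lat 55.6°N, lon 176.4°E

The haversine formula gives a central angle δ ≈ 1.228 rad (70.4°) between the endpoints.
Interpolate at f = 3/4 with slerp weights a = sin((1−f)δ)/sin δ ≈ 0.321, b = sin(fδ)/sin δ ≈ 0.845.
p = a·p₁ + b·p₂ ≈ (-0.564, 0.036, 0.825); φ = arcsin(p_z) ≈ 55.61°, λ = atan2(p_y, p_x) ≈ 176.35°.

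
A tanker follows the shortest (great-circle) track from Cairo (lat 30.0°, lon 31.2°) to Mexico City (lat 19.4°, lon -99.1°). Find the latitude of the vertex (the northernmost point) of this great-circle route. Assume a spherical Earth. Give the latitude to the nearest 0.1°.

≈ 48.1°

The great circle lies in the plane with unit normal n̂ = (p₁ × p₂)/|p₁ × p₂|.
Here n̂_z ≈ -0.668; the vertex latitude is φ_max = arccos|n̂_z| ≈ 48.1°.
Check via Clairaut: cos φ_max = |cos φ₁| · sin C = cos(30.0°)·sin(50.5°) ≈ 0.668, again giving ≈ 48.1°.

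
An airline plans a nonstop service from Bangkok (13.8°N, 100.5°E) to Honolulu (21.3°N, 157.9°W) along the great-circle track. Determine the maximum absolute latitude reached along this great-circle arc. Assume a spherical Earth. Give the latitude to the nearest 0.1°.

≈ 27.1°N

The great circle lies in the plane with unit normal n̂ = (p₁ × p₂)/|p₁ × p₂|.
Here n̂_z ≈ +0.890; the vertex latitude is φ_max = arccos|n̂_z| ≈ 27.1°.
Check via Clairaut: cos φ_max = |cos φ₁| · sin C = cos(13.8°)·sin(66.5°) ≈ 0.890, again giving ≈ 27.1°.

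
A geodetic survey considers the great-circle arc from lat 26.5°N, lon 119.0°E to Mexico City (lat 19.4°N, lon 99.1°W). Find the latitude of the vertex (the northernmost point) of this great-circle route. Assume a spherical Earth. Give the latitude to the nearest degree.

The great circle lies in the plane with unit normal n̂ = (p₁ × p₂)/|p₁ × p₂|.
Here n̂_z ≈ +0.608; the vertex latitude is φ_max = arccos|n̂_z| ≈ 52.5°.
Check via Clairaut: cos φ_max = |cos φ₁| · sin C = cos(26.5°)·sin(42.8°) ≈ 0.608, again giving ≈ 52.5°.

≈ 53°N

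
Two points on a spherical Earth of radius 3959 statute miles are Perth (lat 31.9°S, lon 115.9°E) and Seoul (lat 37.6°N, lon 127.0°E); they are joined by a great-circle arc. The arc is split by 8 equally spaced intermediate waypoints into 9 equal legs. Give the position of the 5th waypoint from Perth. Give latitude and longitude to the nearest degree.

≈ lat 7°N, lon 122°E

The haversine formula gives a central angle δ ≈ 1.226 rad (70.3°) between the endpoints.
Interpolate at f = 5/9 with slerp weights a = sin((1−f)δ)/sin δ ≈ 0.551, b = sin(fδ)/sin δ ≈ 0.669.
p = a·p₁ + b·p₂ ≈ (-0.523, 0.844, 0.117); φ = arcsin(p_z) ≈ 6.73°, λ = atan2(p_y, p_x) ≈ 121.80°.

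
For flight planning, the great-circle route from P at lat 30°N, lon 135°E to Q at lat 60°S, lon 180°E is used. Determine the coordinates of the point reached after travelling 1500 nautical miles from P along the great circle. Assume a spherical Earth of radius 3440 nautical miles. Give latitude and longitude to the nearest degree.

Write both endpoints as unit vectors p₁, p₂ with components (cos φ cos λ, cos φ sin λ, sin φ).
The central angle between the endpoints is δ = arccos(p₁·p₂) ≈ 1.698 rad (97.3°). The total great-circle distance is δ·R ≈ 1.698 × 3440 ≈ 5841 nmi, so the target fraction is f = 1500/5841 ≈ 0.257.
Interpolate at f ≈ 0.257 with slerp weights a = sin((1−f)δ)/sin δ ≈ 0.960, b = sin(fδ)/sin δ ≈ 0.426.
p = a·p₁ + b·p₂ ≈ (-0.801, 0.588, 0.111); φ = arcsin(p_z) ≈ 6.40°, λ = atan2(p_y, p_x) ≈ 143.71°.

≈ lat 6°N, lon 144°E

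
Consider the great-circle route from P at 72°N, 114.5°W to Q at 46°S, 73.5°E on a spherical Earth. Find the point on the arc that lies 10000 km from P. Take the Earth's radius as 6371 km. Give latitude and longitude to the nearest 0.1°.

Write both endpoints as unit vectors p₁, p₂ with components (cos φ cos λ, cos φ sin λ, sin φ).
The central angle between the endpoints is δ = arccos(p₁·p₂) ≈ 2.683 rad (153.7°). The total great-circle distance is δ·R ≈ 2.683 × 6371 ≈ 17094 km, so the target fraction is f = 10000/17094 ≈ 0.585.
Interpolate at f ≈ 0.585 with slerp weights a = sin((1−f)δ)/sin δ ≈ 2.027, b = sin(fδ)/sin δ ≈ 2.259.
p = a·p₁ + b·p₂ ≈ (0.186, 0.935, 0.303); φ = arcsin(p_z) ≈ 17.62°, λ = atan2(p_y, p_x) ≈ 78.75°.

≈ 17.6°N, 78.7°E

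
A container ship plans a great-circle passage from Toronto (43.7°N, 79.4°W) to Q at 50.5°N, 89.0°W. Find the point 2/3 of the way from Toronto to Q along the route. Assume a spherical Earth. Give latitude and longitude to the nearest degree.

The haversine formula gives a central angle δ ≈ 0.164 rad (9.4°) between the endpoints.
Interpolate at f = 2/3 with slerp weights a = sin((1−f)δ)/sin δ ≈ 0.335, b = sin(fδ)/sin δ ≈ 0.668.
p = a·p₁ + b·p₂ ≈ (0.052, -0.663, 0.747); φ = arcsin(p_z) ≈ 48.32°, λ = atan2(p_y, p_x) ≈ -85.52°.

≈ 48°N, 86°W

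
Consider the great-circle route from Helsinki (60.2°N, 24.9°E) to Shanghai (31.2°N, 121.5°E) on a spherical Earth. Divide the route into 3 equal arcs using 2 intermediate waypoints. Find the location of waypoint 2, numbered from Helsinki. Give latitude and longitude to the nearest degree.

Write both endpoints as unit vectors p₁, p₂ with components (cos φ cos λ, cos φ sin λ, sin φ).
The central angle between the endpoints is δ = arccos(p₁·p₂) ≈ 1.159 rad (66.4°).
Interpolate at f = 2/3 with slerp weights a = sin((1−f)δ)/sin δ ≈ 0.411, b = sin(fδ)/sin δ ≈ 0.762.
p = a·p₁ + b·p₂ ≈ (-0.155, 0.641, 0.751); φ = arcsin(p_z) ≈ 48.70°, λ = atan2(p_y, p_x) ≈ 103.59°.

≈ 49°N, 104°E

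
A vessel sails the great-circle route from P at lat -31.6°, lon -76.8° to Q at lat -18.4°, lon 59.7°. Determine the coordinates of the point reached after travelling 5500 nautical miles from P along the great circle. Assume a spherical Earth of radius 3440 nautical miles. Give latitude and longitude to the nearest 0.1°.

≈ lat -35.2°, lon 41.5°

From cos δ = sin φ₁ sin φ₂ + cos φ₁ cos φ₂ cos Δλ, the central angle is δ ≈ 2.005 rad (114.9°). The total great-circle distance is δ·R ≈ 2.005 × 3440 ≈ 6898 nmi, so the target fraction is f = 5500/6898 ≈ 0.797.
Interpolate at f ≈ 0.797 with slerp weights a = sin((1−f)δ)/sin δ ≈ 0.436, b = sin(fδ)/sin δ ≈ 1.102.
p = a·p₁ + b·p₂ ≈ (0.612, 0.541, -0.576); φ = arcsin(p_z) ≈ -35.18°, λ = atan2(p_y, p_x) ≈ 41.49°.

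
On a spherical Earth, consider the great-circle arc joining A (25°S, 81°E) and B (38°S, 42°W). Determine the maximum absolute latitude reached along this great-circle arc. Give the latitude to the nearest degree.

The great circle lies in the plane with unit normal n̂ = (p₁ × p₂)/|p₁ × p₂|.
Here n̂_z ≈ -0.604; the vertex latitude is φ_max = arccos|n̂_z| ≈ 52.8°.
Check via Clairaut: cos φ_max = |cos φ₁| · sin C = cos(25.0°)·sin(138.2°) ≈ 0.604, again giving ≈ 52.8°.

≈ 53°S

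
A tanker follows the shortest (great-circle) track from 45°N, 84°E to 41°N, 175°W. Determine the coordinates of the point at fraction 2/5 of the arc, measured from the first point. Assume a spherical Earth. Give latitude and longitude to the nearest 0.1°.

≈ 55.6°N, 124.6°E

The haversine formula gives a central angle δ ≈ 1.200 rad (68.8°) between the endpoints.
Interpolate at f = 2/5 with slerp weights a = sin((1−f)δ)/sin δ ≈ 0.708, b = sin(fδ)/sin δ ≈ 0.496.
p = a·p₁ + b·p₂ ≈ (-0.320, 0.465, 0.825); φ = arcsin(p_z) ≈ 55.63°, λ = atan2(p_y, p_x) ≈ 124.56°.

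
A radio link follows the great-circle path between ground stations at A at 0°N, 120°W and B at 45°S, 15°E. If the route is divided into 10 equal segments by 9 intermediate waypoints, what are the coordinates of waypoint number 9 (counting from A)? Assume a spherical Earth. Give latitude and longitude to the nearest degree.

≈ 51°S, 1°W

The haversine formula gives a central angle δ ≈ 2.094 rad (120.0°) between the endpoints.
Interpolate at f = 9/10 with slerp weights a = sin((1−f)δ)/sin δ ≈ 0.240, b = sin(fδ)/sin δ ≈ 1.098.
p = a·p₁ + b·p₂ ≈ (0.630, -0.007, -0.777); φ = arcsin(p_z) ≈ -50.94°, λ = atan2(p_y, p_x) ≈ -0.63°.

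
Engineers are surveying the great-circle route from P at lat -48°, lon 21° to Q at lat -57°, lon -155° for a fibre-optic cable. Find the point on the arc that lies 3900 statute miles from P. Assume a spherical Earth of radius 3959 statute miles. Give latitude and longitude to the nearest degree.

Write both endpoints as unit vectors p₁, p₂ with components (cos φ cos λ, cos φ sin λ, sin φ).
The central angle between the endpoints is δ = arccos(p₁·p₂) ≈ 1.308 rad (74.9°). The total great-circle distance is δ·R ≈ 1.308 × 3959 ≈ 5179 mi, so the target fraction is f = 3900/5179 ≈ 0.753.
Interpolate at f ≈ 0.753 with slerp weights a = sin((1−f)δ)/sin δ ≈ 0.329, b = sin(fδ)/sin δ ≈ 0.863.
p = a·p₁ + b·p₂ ≈ (-0.221, -0.120, -0.968); φ = arcsin(p_z) ≈ -75.46°, λ = atan2(p_y, p_x) ≈ -151.50°.

≈ lat -75°, lon -151°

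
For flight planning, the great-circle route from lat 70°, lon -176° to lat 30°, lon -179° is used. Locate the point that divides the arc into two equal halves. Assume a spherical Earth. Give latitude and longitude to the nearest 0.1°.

≈ lat 50.0°, lon -178.2°

Convert each endpoint to a unit vector on the sphere (x = cos φ cos λ, y = cos φ sin λ, z = sin φ).
The central angle between the endpoints is δ = arccos(p₁·p₂) ≈ 0.699 rad (40.0°).
Interpolate at f = 1/2 with slerp weights a = sin((1−f)δ)/sin δ ≈ 0.532, b = sin(fδ)/sin δ ≈ 0.532.
p = a·p₁ + b·p₂ ≈ (-0.642, -0.021, 0.766); φ = arcsin(p_z) ≈ 50.01°, λ = atan2(p_y, p_x) ≈ -178.15°.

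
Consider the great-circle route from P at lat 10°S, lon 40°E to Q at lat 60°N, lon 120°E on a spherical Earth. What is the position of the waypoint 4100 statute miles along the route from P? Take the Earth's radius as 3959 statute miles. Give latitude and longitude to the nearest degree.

≈ lat 40°N, lon 74°E

From cos δ = sin φ₁ sin φ₂ + cos φ₁ cos φ₂ cos Δλ, the central angle is δ ≈ 1.636 rad (93.7°). The total great-circle distance is δ·R ≈ 1.636 × 3959 ≈ 6476 mi, so the target fraction is f = 4100/6476 ≈ 0.633.
Interpolate at f ≈ 0.633 with slerp weights a = sin((1−f)δ)/sin δ ≈ 0.566, b = sin(fδ)/sin δ ≈ 0.862.
p = a·p₁ + b·p₂ ≈ (0.211, 0.731, 0.648); φ = arcsin(p_z) ≈ 40.41°, λ = atan2(p_y, p_x) ≈ 73.88°.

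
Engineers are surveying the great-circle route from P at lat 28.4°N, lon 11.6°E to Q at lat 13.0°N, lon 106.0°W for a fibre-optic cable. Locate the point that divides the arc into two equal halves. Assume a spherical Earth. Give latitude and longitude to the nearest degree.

≈ lat 36°N, lon 52°W

The haversine formula gives a central angle δ ≈ 1.865 rad (106.9°) between the endpoints.
Interpolate at f = 1/2 with slerp weights a = sin((1−f)δ)/sin δ ≈ 0.839, b = sin(fδ)/sin δ ≈ 0.839.
p = a·p₁ + b·p₂ ≈ (0.498, -0.638, 0.588); φ = arcsin(p_z) ≈ 36.01°, λ = atan2(p_y, p_x) ≈ -52.02°.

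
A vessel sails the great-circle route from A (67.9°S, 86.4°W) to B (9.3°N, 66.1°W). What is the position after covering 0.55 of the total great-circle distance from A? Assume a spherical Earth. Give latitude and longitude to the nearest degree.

≈ (26°S, 71°W)

Write both endpoints as unit vectors p₁, p₂ with components (cos φ cos λ, cos φ sin λ, sin φ).
The central angle between the endpoints is δ = arccos(p₁·p₂) ≈ 1.371 rad (78.6°).
Interpolate at f = 0.55 with slerp weights a = sin((1−f)δ)/sin δ ≈ 0.590, b = sin(fδ)/sin δ ≈ 0.698.
p = a·p₁ + b·p₂ ≈ (0.293, -0.852, -0.434); φ = arcsin(p_z) ≈ -25.72°, λ = atan2(p_y, p_x) ≈ -71.01°.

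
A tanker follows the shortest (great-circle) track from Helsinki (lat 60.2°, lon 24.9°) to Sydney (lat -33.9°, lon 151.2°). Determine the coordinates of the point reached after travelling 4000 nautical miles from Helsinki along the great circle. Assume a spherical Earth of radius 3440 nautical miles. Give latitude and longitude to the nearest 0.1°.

≈ lat 26.3°, lon 113.4°

Convert each endpoint to a unit vector on the sphere (x = cos φ cos λ, y = cos φ sin λ, z = sin φ).
The central angle between the endpoints is δ = arccos(p₁·p₂) ≈ 2.386 rad (136.7°). The total great-circle distance is δ·R ≈ 2.386 × 3440 ≈ 8209 nmi, so the target fraction is f = 4000/8209 ≈ 0.487.
Interpolate at f ≈ 0.487 with slerp weights a = sin((1−f)δ)/sin δ ≈ 1.372, b = sin(fδ)/sin δ ≈ 1.339.
p = a·p₁ + b·p₂ ≈ (-0.356, 0.823, 0.444); φ = arcsin(p_z) ≈ 26.34°, λ = atan2(p_y, p_x) ≈ 113.38°.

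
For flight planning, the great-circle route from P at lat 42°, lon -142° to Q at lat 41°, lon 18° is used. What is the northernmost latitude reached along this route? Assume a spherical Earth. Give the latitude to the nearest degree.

The great circle lies in the plane with unit normal n̂ = (p₁ × p₂)/|p₁ × p₂|.
Here n̂_z ≈ +0.193; the vertex latitude is φ_max = arccos|n̂_z| ≈ 78.9°.
Check via Clairaut: cos φ_max = |cos φ₁| · sin C = cos(42.0°)·sin(15.0°) ≈ 0.193, again giving ≈ 78.9°.

≈ 79°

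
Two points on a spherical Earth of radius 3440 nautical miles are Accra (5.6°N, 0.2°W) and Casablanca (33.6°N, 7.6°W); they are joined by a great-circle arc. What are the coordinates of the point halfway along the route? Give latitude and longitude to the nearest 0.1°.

Convert each endpoint to a unit vector on the sphere (x = cos φ cos λ, y = cos φ sin λ, z = sin φ).
The central angle between the endpoints is δ = arccos(p₁·p₂) ≈ 0.503 rad (28.8°).
Interpolate at f = 1/2 with slerp weights a = sin((1−f)δ)/sin δ ≈ 0.516, b = sin(fδ)/sin δ ≈ 0.516.
p = a·p₁ + b·p₂ ≈ (0.940, -0.059, 0.336); φ = arcsin(p_z) ≈ 19.64°, λ = atan2(p_y, p_x) ≈ -3.57°.

≈ (19.6°N, 3.6°W)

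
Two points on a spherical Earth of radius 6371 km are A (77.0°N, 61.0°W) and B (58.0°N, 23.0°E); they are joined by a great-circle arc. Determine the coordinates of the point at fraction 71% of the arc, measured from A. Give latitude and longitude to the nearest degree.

≈ (66°N, 13°E)

From cos δ = sin φ₁ sin φ₂ + cos φ₁ cos φ₂ cos Δλ, the central angle is δ ≈ 0.576 rad (33.0°).
Interpolate at f = 0.71 with slerp weights a = sin((1−f)δ)/sin δ ≈ 0.305, b = sin(fδ)/sin δ ≈ 0.730.
p = a·p₁ + b·p₂ ≈ (0.389, 0.091, 0.917); φ = arcsin(p_z) ≈ 66.43°, λ = atan2(p_y, p_x) ≈ 13.17°.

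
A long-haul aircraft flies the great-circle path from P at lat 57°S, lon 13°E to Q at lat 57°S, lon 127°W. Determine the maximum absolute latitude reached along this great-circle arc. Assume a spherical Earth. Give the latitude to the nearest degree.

≈ 77°S

The great circle lies in the plane with unit normal n̂ = (p₁ × p₂)/|p₁ × p₂|.
Here n̂_z ≈ -0.217; the vertex latitude is φ_max = arccos|n̂_z| ≈ 77.5°.
Check via Clairaut: cos φ_max = |cos φ₁| · sin C = cos(57.0°)·sin(156.5°) ≈ 0.217, again giving ≈ 77.5°.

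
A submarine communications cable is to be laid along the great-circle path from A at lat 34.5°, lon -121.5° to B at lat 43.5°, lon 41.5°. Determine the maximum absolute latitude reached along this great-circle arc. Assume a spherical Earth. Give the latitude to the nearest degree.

≈ 80°

The great circle lies in the plane with unit normal n̂ = (p₁ × p₂)/|p₁ × p₂|.
Here n̂_z ≈ +0.178; the vertex latitude is φ_max = arccos|n̂_z| ≈ 79.8°.
Check via Clairaut: cos φ_max = |cos φ₁| · sin C = cos(34.5°)·sin(12.5°) ≈ 0.178, again giving ≈ 79.8°.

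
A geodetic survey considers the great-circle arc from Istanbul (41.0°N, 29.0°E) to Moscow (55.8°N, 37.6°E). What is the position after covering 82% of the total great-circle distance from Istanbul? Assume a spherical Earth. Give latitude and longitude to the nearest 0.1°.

≈ (53.2°N, 35.6°E)

From cos δ = sin φ₁ sin φ₂ + cos φ₁ cos φ₂ cos Δλ, the central angle is δ ≈ 0.276 rad (15.8°).
Interpolate at f = 0.82 with slerp weights a = sin((1−f)δ)/sin δ ≈ 0.182, b = sin(fδ)/sin δ ≈ 0.823.
p = a·p₁ + b·p₂ ≈ (0.487, 0.349, 0.801); φ = arcsin(p_z) ≈ 53.19°, λ = atan2(p_y, p_x) ≈ 35.63°.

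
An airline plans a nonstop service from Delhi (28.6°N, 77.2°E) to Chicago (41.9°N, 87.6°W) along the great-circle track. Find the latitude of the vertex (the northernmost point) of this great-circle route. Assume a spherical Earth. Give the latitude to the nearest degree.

≈ 80°N

The great circle lies in the plane with unit normal n̂ = (p₁ × p₂)/|p₁ × p₂|.
Here n̂_z ≈ -0.180; the vertex latitude is φ_max = arccos|n̂_z| ≈ 79.6°.
Check via Clairaut: cos φ_max = |cos φ₁| · sin C = cos(28.6°)·sin(11.8°) ≈ 0.180, again giving ≈ 79.6°.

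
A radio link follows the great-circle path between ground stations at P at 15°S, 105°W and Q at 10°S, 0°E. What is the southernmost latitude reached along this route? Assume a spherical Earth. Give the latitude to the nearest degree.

≈ 20°S

The great circle lies in the plane with unit normal n̂ = (p₁ × p₂)/|p₁ × p₂|.
Here n̂_z ≈ +0.938; the vertex latitude is φ_max = arccos|n̂_z| ≈ 20.3°.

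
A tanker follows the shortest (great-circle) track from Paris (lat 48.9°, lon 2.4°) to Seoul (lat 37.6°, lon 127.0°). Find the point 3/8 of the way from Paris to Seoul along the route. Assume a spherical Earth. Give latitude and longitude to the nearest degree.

≈ lat 64°, lon 52°

Convert each endpoint to a unit vector on the sphere (x = cos φ cos λ, y = cos φ sin λ, z = sin φ).
The central angle between the endpoints is δ = arccos(p₁·p₂) ≈ 1.406 rad (80.6°).
Interpolate at f = 3/8 with slerp weights a = sin((1−f)δ)/sin δ ≈ 0.781, b = sin(fδ)/sin δ ≈ 0.510.
p = a·p₁ + b·p₂ ≈ (0.269, 0.344, 0.899); φ = arcsin(p_z) ≈ 64.08°, λ = atan2(p_y, p_x) ≈ 51.95°.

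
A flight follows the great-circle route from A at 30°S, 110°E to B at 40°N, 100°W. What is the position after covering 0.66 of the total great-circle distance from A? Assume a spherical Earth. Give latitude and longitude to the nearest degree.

≈ 32°N, 165°W

The haversine formula gives a central angle δ ≈ 2.681 rad (153.6°) between the endpoints.
Interpolate at f = 0.66 with slerp weights a = sin((1−f)δ)/sin δ ≈ 1.780, b = sin(fδ)/sin δ ≈ 2.207.
p = a·p₁ + b·p₂ ≈ (-0.821, -0.217, 0.529); φ = arcsin(p_z) ≈ 31.92°, λ = atan2(p_y, p_x) ≈ -165.21°.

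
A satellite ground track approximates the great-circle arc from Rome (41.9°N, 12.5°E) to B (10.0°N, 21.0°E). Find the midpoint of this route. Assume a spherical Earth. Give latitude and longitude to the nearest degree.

Write both endpoints as unit vectors p₁, p₂ with components (cos φ cos λ, cos φ sin λ, sin φ).
The central angle between the endpoints is δ = arccos(p₁·p₂) ≈ 0.572 rad (32.8°).
Interpolate at f = 1/2 with slerp weights a = sin((1−f)δ)/sin δ ≈ 0.521, b = sin(fδ)/sin δ ≈ 0.521.
p = a·p₁ + b·p₂ ≈ (0.858, 0.268, 0.439); φ = arcsin(p_z) ≈ 26.01°, λ = atan2(p_y, p_x) ≈ 17.34°.

≈ (26°N, 17°E)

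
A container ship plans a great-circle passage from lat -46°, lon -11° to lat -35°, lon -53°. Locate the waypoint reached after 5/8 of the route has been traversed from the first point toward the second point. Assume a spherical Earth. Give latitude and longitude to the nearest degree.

≈ lat -41°, lon -39°

From cos δ = sin φ₁ sin φ₂ + cos φ₁ cos φ₂ cos Δλ, the central angle is δ ≈ 0.582 rad (33.3°).
Interpolate at f = 5/8 with slerp weights a = sin((1−f)δ)/sin δ ≈ 0.394, b = sin(fδ)/sin δ ≈ 0.647.
p = a·p₁ + b·p₂ ≈ (0.588, -0.476, -0.655); φ = arcsin(p_z) ≈ -40.89°, λ = atan2(p_y, p_x) ≈ -38.99°.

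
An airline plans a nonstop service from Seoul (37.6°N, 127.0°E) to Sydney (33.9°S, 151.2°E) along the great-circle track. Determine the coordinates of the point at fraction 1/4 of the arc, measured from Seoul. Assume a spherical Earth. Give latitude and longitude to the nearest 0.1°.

Write both endpoints as unit vectors p₁, p₂ with components (cos φ cos λ, cos φ sin λ, sin φ).
The central angle between the endpoints is δ = arccos(p₁·p₂) ≈ 1.308 rad (75.0°).
Interpolate at f = 1/4 with slerp weights a = sin((1−f)δ)/sin δ ≈ 0.861, b = sin(fδ)/sin δ ≈ 0.333.
p = a·p₁ + b·p₂ ≈ (-0.652, 0.678, 0.340); φ = arcsin(p_z) ≈ 19.85°, λ = atan2(p_y, p_x) ≈ 133.91°.

≈ (19.9°N, 133.9°E)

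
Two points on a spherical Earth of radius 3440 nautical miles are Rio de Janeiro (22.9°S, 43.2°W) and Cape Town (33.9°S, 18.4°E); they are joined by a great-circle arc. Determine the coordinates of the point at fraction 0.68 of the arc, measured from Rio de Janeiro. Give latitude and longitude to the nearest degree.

From cos δ = sin φ₁ sin φ₂ + cos φ₁ cos φ₂ cos Δλ, the central angle is δ ≈ 0.951 rad (54.5°).
Interpolate at f = 0.68 with slerp weights a = sin((1−f)δ)/sin δ ≈ 0.368, b = sin(fδ)/sin δ ≈ 0.740.
p = a·p₁ + b·p₂ ≈ (0.830, -0.038, -0.556); φ = arcsin(p_z) ≈ -33.79°, λ = atan2(p_y, p_x) ≈ -2.63°.

≈ (34°S, 3°W)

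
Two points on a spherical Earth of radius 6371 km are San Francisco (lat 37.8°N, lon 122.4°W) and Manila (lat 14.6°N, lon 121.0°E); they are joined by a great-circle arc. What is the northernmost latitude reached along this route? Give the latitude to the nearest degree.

≈ 46°N

The great circle lies in the plane with unit normal n̂ = (p₁ × p₂)/|p₁ × p₂|.
Here n̂_z ≈ -0.696; the vertex latitude is φ_max = arccos|n̂_z| ≈ 45.9°.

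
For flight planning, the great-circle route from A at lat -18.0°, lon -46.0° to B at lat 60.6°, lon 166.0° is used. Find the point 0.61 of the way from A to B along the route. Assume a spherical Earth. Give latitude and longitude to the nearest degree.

≈ lat 56°, lon -84°

Convert each endpoint to a unit vector on the sphere (x = cos φ cos λ, y = cos φ sin λ, z = sin φ).
The central angle between the endpoints is δ = arccos(p₁·p₂) ≈ 2.298 rad (131.7°).
Interpolate at f = 0.61 with slerp weights a = sin((1−f)δ)/sin δ ≈ 1.046, b = sin(fδ)/sin δ ≈ 1.320.
p = a·p₁ + b·p₂ ≈ (0.062, -0.559, 0.827); φ = arcsin(p_z) ≈ 55.78°, λ = atan2(p_y, p_x) ≈ -83.64°.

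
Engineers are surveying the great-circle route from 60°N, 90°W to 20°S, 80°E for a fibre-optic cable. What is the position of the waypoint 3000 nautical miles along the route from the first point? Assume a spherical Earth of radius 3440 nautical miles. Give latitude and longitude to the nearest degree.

Write both endpoints as unit vectors p₁, p₂ with components (cos φ cos λ, cos φ sin λ, sin φ).
The central angle between the endpoints is δ = arccos(p₁·p₂) ≈ 2.432 rad (139.4°). The total great-circle distance is δ·R ≈ 2.432 × 3440 ≈ 8368 nmi, so the target fraction is f = 3000/8368 ≈ 0.359.
Interpolate at f ≈ 0.359 with slerp weights a = sin((1−f)δ)/sin δ ≈ 1.536, b = sin(fδ)/sin δ ≈ 1.176.
p = a·p₁ + b·p₂ ≈ (0.192, 0.320, 0.928); φ = arcsin(p_z) ≈ 68.08°, λ = atan2(p_y, p_x) ≈ 59.08°.

≈ 68°N, 59°E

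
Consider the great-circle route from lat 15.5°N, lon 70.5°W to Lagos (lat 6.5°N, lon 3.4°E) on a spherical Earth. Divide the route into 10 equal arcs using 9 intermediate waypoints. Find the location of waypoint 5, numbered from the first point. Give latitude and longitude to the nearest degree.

Convert each endpoint to a unit vector on the sphere (x = cos φ cos λ, y = cos φ sin λ, z = sin φ).
The central angle between the endpoints is δ = arccos(p₁·p₂) ≈ 1.271 rad (72.8°).
Interpolate at f = 5/10 with slerp weights a = sin((1−f)δ)/sin δ ≈ 0.621, b = sin(fδ)/sin δ ≈ 0.621.
p = a·p₁ + b·p₂ ≈ (0.816, -0.528, 0.236); φ = arcsin(p_z) ≈ 13.67°, λ = atan2(p_y, p_x) ≈ -32.89°.

≈ lat 14°N, lon 33°W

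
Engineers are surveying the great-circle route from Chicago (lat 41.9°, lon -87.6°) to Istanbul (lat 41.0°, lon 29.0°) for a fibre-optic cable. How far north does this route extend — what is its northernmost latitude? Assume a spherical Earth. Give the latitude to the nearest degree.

≈ 59°

The great circle lies in the plane with unit normal n̂ = (p₁ × p₂)/|p₁ × p₂|.
Here n̂_z ≈ +0.511; the vertex latitude is φ_max = arccos|n̂_z| ≈ 59.3°.
Check via Clairaut: cos φ_max = |cos φ₁| · sin C = cos(41.9°)·sin(43.4°) ≈ 0.511, again giving ≈ 59.3°.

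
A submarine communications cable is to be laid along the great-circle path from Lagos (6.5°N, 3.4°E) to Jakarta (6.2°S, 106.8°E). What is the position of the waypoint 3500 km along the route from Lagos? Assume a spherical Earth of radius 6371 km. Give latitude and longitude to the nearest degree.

Convert each endpoint to a unit vector on the sphere (x = cos φ cos λ, y = cos φ sin λ, z = sin φ).
The central angle between the endpoints is δ = arccos(p₁·p₂) ≈ 1.814 rad (104.0°). The total great-circle distance is δ·R ≈ 1.814 × 6371 ≈ 11559 km, so the target fraction is f = 3500/11559 ≈ 0.303.
Interpolate at f ≈ 0.303 with slerp weights a = sin((1−f)δ)/sin δ ≈ 0.983, b = sin(fδ)/sin δ ≈ 0.538.
p = a·p₁ + b·p₂ ≈ (0.820, 0.570, 0.053); φ = arcsin(p_z) ≈ 3.05°, λ = atan2(p_y, p_x) ≈ 34.80°.

≈ 3°N, 35°E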